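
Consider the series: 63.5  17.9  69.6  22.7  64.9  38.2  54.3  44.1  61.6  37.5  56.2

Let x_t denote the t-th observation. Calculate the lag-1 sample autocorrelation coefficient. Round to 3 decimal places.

Mean x̄ = (63.5 + 17.9 + 69.6 + 22.7 + 64.9 + 38.2 + 54.3 + 44.1 + 61.6 + 37.5 + 56.2)/11 = 48.2273
Numerator Σ_{t=1}^{10}(x_t−x̄)(x_{t+1}−x̄) = -2619.8635
Denominator Σ(x_t−x̄)² = 3051.3418
r_1 = -2619.8635 / 3051.3418 = -0.859

-0.859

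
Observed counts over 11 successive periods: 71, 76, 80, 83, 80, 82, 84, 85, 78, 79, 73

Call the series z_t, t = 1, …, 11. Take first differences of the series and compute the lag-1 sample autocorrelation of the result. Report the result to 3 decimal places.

First differences Δz: 5, 4, 3, -3, 2, 2, 1, -7, 1, -6
Mean of differences = 0.2000
Numerator Σ(Δz_t−Δz̄)(Δz_{t+1}−Δz̄) = 2.3600
Denominator Σ(Δz_t−Δz̄)² = 153.6000
r_1(Δz) = 2.3600 / 153.6000 = 0.015

0.015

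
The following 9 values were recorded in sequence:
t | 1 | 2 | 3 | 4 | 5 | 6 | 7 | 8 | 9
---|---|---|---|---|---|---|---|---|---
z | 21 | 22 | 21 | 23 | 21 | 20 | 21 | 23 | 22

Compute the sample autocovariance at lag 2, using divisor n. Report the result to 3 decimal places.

Mean z̄ = (21 + 22 + 21 + 23 + 21 + 20 + 21 + 23 + 22)/9 = 21.5556
Σ_{t=1}^{7}(z_t−z̄)(z_{t+2}−z̄) = -3.1728
γ_2 = -3.1728 / 9 = -0.353

-0.353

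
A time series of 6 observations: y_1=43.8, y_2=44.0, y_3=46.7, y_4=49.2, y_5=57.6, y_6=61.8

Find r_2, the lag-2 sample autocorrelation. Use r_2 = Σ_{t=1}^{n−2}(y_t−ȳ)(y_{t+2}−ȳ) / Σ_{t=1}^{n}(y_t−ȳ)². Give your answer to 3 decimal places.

-0.027

Mean ȳ = (43.8 + 44.0 + 46.7 + 49.2 + 57.6 + 61.8)/6 = 50.5167
Deviations from mean: -6.7167, -6.5167, -3.8167, -1.3167, 7.0833, 11.2833
Σ(y_t−ȳ)(y_{t+2}−ȳ) = (25.6353) + (8.5803) + (-27.0347) + (-14.8564) = -7.6756
Denominator Σ(y_t−ȳ)² = 281.3683
r_2 = -7.6756 / 281.3683 = -0.027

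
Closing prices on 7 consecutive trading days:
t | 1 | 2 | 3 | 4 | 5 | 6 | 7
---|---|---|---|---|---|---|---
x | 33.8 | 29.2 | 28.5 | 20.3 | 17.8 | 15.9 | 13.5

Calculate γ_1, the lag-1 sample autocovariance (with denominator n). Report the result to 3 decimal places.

29.085

Mean x̄ = (33.8 + 29.2 + 28.5 + 20.3 + 17.8 + 15.9 + 13.5)/7 = 22.7143
Deviations: 11.0857, 6.4857, 5.7857, -2.4143, -4.9143, -6.8143, -9.2143
Σ_{t=1}^{6}(x_t−x̄)(x_{t+1}−x̄) = 203.5955
γ_1 = 203.5955 / 7 = 29.085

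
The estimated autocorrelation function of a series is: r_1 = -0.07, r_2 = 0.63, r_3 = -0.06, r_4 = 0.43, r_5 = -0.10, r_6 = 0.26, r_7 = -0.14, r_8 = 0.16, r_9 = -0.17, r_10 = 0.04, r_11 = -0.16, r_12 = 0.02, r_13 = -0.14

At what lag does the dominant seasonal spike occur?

The largest autocorrelation is r_2 = 0.63, with weaker echoes at lags 4 (0.43), 6 (0.26) and 8 (0.16); the remaining lags stay at or below 0.04.
The dominant spike at lag 2 indicates a seasonal period of 2.

2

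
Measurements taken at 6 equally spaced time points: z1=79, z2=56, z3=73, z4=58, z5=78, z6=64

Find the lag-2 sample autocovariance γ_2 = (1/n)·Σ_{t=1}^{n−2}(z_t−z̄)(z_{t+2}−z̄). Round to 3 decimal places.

44.167

Mean z̄ = (79 + 56 + 73 + 58 + 78 + 64)/6 = 68.0000
Deviations: 11.0000, -12.0000, 5.0000, -10.0000, 10.0000, -4.0000
Σ_{t=1}^{4}(z_t−z̄)(z_{t+2}−z̄) = 265.0000
γ_2 = 265.0000 / 6 = 44.167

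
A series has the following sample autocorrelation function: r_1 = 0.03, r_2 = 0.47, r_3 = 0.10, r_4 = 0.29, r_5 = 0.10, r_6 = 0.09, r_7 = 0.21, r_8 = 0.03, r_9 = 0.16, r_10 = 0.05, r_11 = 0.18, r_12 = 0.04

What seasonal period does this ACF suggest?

The largest autocorrelation is r_2 = 0.47, with a weaker echo at lag 4 (0.29); the remaining lags stay at or below 0.21.
The dominant spike at lag 2 indicates a seasonal period of 2.

2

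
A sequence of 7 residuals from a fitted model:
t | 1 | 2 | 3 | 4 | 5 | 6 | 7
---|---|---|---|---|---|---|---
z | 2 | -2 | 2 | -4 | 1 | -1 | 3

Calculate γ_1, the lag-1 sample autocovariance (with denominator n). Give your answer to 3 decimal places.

-3.350

Mean z̄ = (2 − 2 + 2 − 4 + 1 − 1 + 3)/7 = 0.1429
Σ_{t=1}^{6}(z_t−z̄)(z_{t+1}−z̄) = -23.4490
γ_1 = -23.4490 / 7 = -3.350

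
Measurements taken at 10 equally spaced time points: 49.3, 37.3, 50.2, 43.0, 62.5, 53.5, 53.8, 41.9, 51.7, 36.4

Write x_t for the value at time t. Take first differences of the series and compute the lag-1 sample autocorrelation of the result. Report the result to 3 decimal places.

-0.641

First differences Δx: -12.0, 12.9, -7.2, 19.5, -9.0, 0.3, -11.9, 9.8, -15.3
Mean of differences = -1.4333
Numerator Σ(Δx_t−Δx̄)(Δx_{t+1}−Δx̄) = -817.8244
Denominator Σ(Δx_t−Δx̄)² = 1276.8400
r_1(Δx) = -817.8244 / 1276.8400 = -0.641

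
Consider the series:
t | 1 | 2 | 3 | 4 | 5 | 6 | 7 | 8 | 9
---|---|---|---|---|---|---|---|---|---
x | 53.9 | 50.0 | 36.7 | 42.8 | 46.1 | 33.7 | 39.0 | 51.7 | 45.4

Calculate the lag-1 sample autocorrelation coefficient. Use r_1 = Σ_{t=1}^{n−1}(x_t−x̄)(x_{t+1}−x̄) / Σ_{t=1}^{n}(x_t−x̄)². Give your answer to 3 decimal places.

0.070

Mean x̄ = (53.9 + 50.0 + 36.7 + 42.8 + 46.1 + 33.7 + 39.0 + 51.7 + 45.4)/9 = 44.3667
Numerator Σ_{t=1}^{8}(x_t−x̄)(x_{t+1}−x̄) = 26.7889
Denominator Σ(x_t−x̄)² = 384.2800
r_1 = 26.7889 / 384.2800 = 0.070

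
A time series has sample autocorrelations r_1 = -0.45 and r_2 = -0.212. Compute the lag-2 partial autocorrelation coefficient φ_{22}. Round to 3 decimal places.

φ_{22} = (r_2 − r_1²) / (1 − r_1²)
r_1² = (-0.45)² = 0.2025
Numerator = -0.212 − 0.2025 = -0.4145; denominator = 1 − 0.2025 = 0.7975
φ_{22} = -0.4145 / 0.7975 = -0.520

-0.520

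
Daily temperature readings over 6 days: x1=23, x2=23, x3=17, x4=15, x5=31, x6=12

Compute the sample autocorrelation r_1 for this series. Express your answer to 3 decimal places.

Mean x̄ = (23 + 23 + 17 + 15 + 31 + 12)/6 = 20.1667
Numerator Σ_{t=1}^{5}(x_t−x̄)(x_{t+1}−x̄) = -129.0278
Denominator Σ(x_t−x̄)² = 236.8333
r_1 = -129.0278 / 236.8333 = -0.545

-0.545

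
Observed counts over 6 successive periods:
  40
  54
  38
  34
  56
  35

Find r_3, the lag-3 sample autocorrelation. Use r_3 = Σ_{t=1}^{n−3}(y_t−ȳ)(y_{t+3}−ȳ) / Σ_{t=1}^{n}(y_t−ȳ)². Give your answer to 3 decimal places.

0.448

Mean ȳ = (40 + 54 + 38 + 34 + 56 + 35)/6 = 42.8333
Σ(y_t−ȳ)(y_{t+3}−ȳ) = (25.0278) + (147.0278) + (37.8611) = 209.9167
Denominator Σ(y_t−ȳ)² = 468.8333
r_3 = 209.9167 / 468.8333 = 0.448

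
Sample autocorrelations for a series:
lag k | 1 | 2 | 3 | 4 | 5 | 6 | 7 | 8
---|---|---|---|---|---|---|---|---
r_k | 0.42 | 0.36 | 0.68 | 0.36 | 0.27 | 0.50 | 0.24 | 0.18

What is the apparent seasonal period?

3

The largest autocorrelation is r_3 = 0.68, with a weaker echo at lag 6 (0.50); the remaining lags stay at or below 0.42. The elevated value at lag 1 (0.42), dropping to 0.36 at lag 2, reflects decaying short-term dependence rather than seasonality.
The dominant spike at lag 3 indicates a seasonal period of 3.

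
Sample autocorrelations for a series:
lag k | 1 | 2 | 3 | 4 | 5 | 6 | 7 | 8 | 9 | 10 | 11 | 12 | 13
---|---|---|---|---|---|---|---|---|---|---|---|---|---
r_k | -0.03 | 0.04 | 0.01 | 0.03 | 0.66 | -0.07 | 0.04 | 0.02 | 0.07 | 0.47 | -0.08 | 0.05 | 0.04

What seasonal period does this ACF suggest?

5

The largest autocorrelation is r_5 = 0.66, with a weaker echo at lag 10 (0.47); the remaining lags stay at or below 0.07.
The dominant spike at lag 5 indicates a seasonal period of 5.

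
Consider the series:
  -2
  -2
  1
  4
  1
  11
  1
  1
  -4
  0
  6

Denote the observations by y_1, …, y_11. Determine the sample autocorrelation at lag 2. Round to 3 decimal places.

Mean ȳ = (-2 − 2 + 1 + 4 + 1 + 11 + 1 + 1 − 4 + 0 + 6)/11 = 1.5455
Numerator Σ_{t=1}^{9}(y_t−ȳ)(y_{t+2}−ȳ) = -8.9587
Denominator Σ(y_t−ȳ)² = 174.7273
r_2 = -8.9587 / 174.7273 = -0.051

-0.051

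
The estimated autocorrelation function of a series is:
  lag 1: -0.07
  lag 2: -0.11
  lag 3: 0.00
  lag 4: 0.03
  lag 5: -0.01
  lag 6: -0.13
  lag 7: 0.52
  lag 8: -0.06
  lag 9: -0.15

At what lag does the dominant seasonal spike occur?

The largest autocorrelation is r_7 = 0.52; the remaining lags stay at or below 0.03.
The dominant spike at lag 7 indicates a seasonal period of 7.

7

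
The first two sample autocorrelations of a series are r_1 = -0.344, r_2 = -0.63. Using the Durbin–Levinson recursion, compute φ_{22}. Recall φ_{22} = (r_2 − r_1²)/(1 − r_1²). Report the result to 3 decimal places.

-0.849

φ_{22} = (r_2 − r_1²) / (1 − r_1²)
r_1² = (-0.344)² = 0.118336
Numerator = -0.63 − 0.1183 = -0.7483; denominator = 1 − 0.1183 = 0.8817
φ_{22} = -0.7483 / 0.8817 = -0.849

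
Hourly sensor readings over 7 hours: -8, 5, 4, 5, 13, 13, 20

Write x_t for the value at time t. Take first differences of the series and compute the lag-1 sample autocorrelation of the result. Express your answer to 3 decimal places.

First differences Δx: 13, -1, 1, 8, 0, 7
Mean of differences = 4.6667
Numerator Σ(Δx_t−Δx̄)(Δx_{t+1}−Δx̄) = -65.1111
Denominator Σ(Δx_t−Δx̄)² = 153.3333
r_1(Δx) = -65.1111 / 153.3333 = -0.425

-0.425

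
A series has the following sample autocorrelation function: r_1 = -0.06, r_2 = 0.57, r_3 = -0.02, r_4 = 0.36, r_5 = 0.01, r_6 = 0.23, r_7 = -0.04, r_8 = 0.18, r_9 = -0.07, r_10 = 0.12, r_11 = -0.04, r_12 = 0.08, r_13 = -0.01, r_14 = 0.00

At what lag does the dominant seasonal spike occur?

The largest autocorrelation is r_2 = 0.57, with weaker echoes at lags 4 (0.36), 6 (0.23) and 8 (0.18); the remaining lags stay at or below 0.12.
The dominant spike at lag 2 indicates a seasonal period of 2.

2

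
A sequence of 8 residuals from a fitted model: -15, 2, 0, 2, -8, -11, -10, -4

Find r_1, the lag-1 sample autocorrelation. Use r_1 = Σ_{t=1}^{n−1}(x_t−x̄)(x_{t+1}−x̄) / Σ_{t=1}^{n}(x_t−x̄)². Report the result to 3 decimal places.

0.083

Mean x̄ = (-15 + 2 + 0 + 2 − 8 − 11 − 10 − 4)/8 = -5.5000
Numerator Σ_{t=1}^{7}(x_t−x̄)(x_{t+1}−x̄) = 24.2500
Denominator Σ(x_t−x̄)² = 292.0000
r_1 = 24.2500 / 292.0000 = 0.083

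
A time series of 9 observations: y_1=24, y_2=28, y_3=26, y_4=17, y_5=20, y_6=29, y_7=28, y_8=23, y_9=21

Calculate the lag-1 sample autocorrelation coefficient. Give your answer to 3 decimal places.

0.154

Mean ȳ = (24 + 28 + 26 + 17 + 20 + 29 + 28 + 23 + 21)/9 = 24.0000
Numerator Σ_{t=1}^{8}(y_t−ȳ)(y_{t+1}−ȳ) = 21.0000
Denominator Σ(y_t−ȳ)² = 136.0000
r_1 = 21.0000 / 136.0000 = 0.154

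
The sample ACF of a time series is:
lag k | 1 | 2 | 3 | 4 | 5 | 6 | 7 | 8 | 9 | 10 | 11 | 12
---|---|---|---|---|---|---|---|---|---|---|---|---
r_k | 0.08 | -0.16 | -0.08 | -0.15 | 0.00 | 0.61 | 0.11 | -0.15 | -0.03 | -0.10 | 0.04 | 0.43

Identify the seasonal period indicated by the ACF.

The largest autocorrelation is r_6 = 0.61, with a weaker echo at lag 12 (0.43); the remaining lags stay at or below 0.11.
The dominant spike at lag 6 indicates a seasonal period of 6.

6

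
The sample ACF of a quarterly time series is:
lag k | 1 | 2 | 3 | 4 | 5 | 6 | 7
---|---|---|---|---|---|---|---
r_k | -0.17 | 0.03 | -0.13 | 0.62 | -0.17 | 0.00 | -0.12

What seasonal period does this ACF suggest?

4

The largest autocorrelation is r_4 = 0.62; the remaining lags stay at or below 0.03.
The dominant spike at lag 4 indicates a seasonal period of 4.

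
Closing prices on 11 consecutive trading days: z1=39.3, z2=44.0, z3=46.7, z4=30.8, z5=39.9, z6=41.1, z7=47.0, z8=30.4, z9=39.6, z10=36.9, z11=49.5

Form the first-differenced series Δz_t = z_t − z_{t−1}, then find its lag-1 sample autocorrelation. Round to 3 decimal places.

First differences Δz: 4.7, 2.7, -15.9, 9.1, 1.2, 5.9, -16.6, 9.2, -2.7, 12.6
Mean of differences = 1.0200
Numerator Σ(Δz_t−Δz̄)(Δz_{t+1}−Δz̄) = -460.2484
Denominator Σ(Δz_t−Δz̄)² = 917.0960
r_1(Δz) = -460.2484 / 917.0960 = -0.502

-0.502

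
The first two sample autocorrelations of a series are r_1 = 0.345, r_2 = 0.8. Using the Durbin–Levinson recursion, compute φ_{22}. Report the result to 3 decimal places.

0.773

φ_{22} = (r_2 − r_1²) / (1 − r_1²)
r_1² = (0.345)² = 0.119025
Numerator = 0.8 − 0.1190 = 0.6810; denominator = 1 − 0.1190 = 0.8810
φ_{22} = 0.6810 / 0.8810 = 0.773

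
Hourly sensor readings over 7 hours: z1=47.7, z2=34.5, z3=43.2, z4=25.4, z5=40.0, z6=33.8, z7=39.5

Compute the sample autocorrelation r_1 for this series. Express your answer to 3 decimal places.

-0.511

Mean z̄ = (47.7 + 34.5 + 43.2 + 25.4 + 40.0 + 33.8 + 39.5)/7 = 37.7286
Deviations from mean: 9.9714, -3.2286, 5.4714, -12.3286, 2.2714, -3.9286, 1.7714
Σ(z_t−z̄)(z_{t+1}−z̄) = (-32.1935) + (-17.6649) + (-67.4549) + (-28.0035) + (-8.9235) + (-6.9592) = -161.1994
Denominator Σ(z_t−z̄)² = 315.5143
r_1 = -161.1994 / 315.5143 = -0.511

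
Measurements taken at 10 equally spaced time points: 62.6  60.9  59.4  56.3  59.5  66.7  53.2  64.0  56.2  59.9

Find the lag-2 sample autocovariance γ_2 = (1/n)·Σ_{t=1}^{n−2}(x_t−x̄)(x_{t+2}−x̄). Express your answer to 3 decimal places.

2.611

Mean x̄ = (62.6 + 60.9 + 59.4 + 56.3 + 59.5 + 66.7 + 53.2 + 64.0 + 56.2 + 59.9)/10 = 59.8700
Σ_{t=1}^{8}(x_t−x̄)(x_{t+2}−x̄) = 26.1092
γ_2 = 26.1092 / 10 = 2.611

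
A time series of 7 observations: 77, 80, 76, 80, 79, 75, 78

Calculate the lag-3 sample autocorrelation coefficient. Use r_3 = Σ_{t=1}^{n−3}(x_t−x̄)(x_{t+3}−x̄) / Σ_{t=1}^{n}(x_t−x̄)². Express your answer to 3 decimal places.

Mean x̄ = (77 + 80 + 76 + 80 + 79 + 75 + 78)/7 = 77.8571
Deviations from mean: -0.8571, 2.1429, -1.8571, 2.1429, 1.1429, -2.8571, 0.1429
Σ(x_t−x̄)(x_{t+3}−x̄) = (-1.8367) + (2.4490) + (5.3061) + (0.3061) = 6.2245
Denominator Σ(x_t−x̄)² = 22.8571
r_3 = 6.2245 / 22.8571 = 0.272

0.272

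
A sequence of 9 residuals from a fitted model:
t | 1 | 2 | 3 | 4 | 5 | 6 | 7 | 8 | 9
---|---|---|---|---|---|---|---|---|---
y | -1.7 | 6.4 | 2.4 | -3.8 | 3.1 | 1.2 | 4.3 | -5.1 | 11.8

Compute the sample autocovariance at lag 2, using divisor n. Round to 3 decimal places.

Mean ȳ = (-1.7 + 6.4 + 2.4 − 3.8 + 3.1 + 1.2 + 4.3 − 5.1 + 11.8)/9 = 2.0667
Σ_{t=1}^{7}(y_t−ȳ)(y_{t+2}−ȳ) = 9.0078
γ_2 = 9.0078 / 9 = 1.001

1.001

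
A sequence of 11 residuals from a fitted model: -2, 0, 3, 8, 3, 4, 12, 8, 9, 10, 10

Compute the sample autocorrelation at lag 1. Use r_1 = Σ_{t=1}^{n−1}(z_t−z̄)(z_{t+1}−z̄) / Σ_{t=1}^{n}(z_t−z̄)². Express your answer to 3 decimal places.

0.456

Mean z̄ = (-2 + 0 + 3 + 8 + 3 + 4 + 12 + 8 + 9 + 10 + 10)/11 = 5.9091
Numerator Σ_{t=1}^{10}(z_t−z̄)(z_{t+1}−z̄) = 94.2645
Denominator Σ(z_t−z̄)² = 206.9091
r_1 = 94.2645 / 206.9091 = 0.456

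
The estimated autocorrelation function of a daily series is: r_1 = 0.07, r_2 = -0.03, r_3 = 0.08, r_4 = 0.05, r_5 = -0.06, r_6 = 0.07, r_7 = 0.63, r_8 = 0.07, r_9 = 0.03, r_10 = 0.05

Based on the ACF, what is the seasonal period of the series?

7

The largest autocorrelation is r_7 = 0.63; the remaining lags stay at or below 0.08.
The dominant spike at lag 7 indicates a seasonal period of 7.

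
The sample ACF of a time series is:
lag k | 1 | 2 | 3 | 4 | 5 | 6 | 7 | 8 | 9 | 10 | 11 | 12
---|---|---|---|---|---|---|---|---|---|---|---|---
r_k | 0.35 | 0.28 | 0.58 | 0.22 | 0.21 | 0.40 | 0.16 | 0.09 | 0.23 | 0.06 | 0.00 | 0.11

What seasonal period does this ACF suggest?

The largest autocorrelation is r_3 = 0.58, with a weaker echo at lag 6 (0.40); the remaining lags stay at or below 0.35. The elevated value at lag 1 (0.35), dropping to 0.28 at lag 2, reflects decaying short-term dependence rather than seasonality.
The dominant spike at lag 3 indicates a seasonal period of 3.

3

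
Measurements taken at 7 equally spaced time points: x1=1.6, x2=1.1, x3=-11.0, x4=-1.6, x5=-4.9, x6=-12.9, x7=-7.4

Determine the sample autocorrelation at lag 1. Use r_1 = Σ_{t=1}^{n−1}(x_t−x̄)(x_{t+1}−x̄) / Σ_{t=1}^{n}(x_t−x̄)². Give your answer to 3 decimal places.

Mean x̄ = (1.6 + 1.1 − 11.0 − 1.6 − 4.9 − 12.9 − 7.4)/7 = -5.0143
Numerator Σ_{t=1}^{6}(x_t−x̄)(x_{t+1}−x̄) = 1.7084
Denominator Σ(x_t−x̄)² = 196.5086
r_1 = 1.7084 / 196.5086 = 0.009

0.009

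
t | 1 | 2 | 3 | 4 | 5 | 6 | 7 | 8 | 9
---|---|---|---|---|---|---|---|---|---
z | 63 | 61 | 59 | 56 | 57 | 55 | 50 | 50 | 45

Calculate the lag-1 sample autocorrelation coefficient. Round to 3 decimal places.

Mean z̄ = (63 + 61 + 59 + 56 + 57 + 55 + 50 + 50 + 45)/9 = 55.1111
Numerator Σ_{t=1}^{8}(z_t−z̄)(z_{t+1}−z̄) = 152.6543
Denominator Σ(z_t−z̄)² = 270.8889
r_1 = 152.6543 / 270.8889 = 0.564

0.564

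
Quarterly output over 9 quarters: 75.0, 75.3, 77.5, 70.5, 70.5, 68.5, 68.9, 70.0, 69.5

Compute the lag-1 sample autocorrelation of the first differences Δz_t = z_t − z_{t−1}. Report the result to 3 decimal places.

First differences Δz: 0.3, 2.2, -7.0, 0.0, -2.0, 0.4, 1.1, -0.5
Mean of differences = -0.6875
Numerator Σ(Δz_t−Δz̄)(Δz_{t+1}−Δz̄) = -19.7664
Denominator Σ(Δz_t−Δz̄)² = 55.7688
r_1(Δz) = -19.7664 / 55.7688 = -0.354

-0.354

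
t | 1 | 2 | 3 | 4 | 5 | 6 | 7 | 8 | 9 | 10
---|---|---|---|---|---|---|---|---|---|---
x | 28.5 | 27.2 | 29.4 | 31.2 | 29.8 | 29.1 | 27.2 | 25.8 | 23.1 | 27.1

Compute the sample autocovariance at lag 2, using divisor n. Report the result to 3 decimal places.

Mean x̄ = (28.5 + 27.2 + 29.4 + 31.2 + 29.8 + 29.1 + 27.2 + 25.8 + 23.1 + 27.1)/10 = 27.8400
Σ_{t=1}^{8}(x_t−x̄)(x_{t+2}−x̄) = 6.8888
γ_2 = 6.8888 / 10 = 0.689

0.689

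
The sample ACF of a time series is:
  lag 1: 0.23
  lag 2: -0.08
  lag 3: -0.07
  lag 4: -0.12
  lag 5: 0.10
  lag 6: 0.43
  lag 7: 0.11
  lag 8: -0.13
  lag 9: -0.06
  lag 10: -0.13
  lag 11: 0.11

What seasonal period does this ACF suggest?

The largest autocorrelation is r_6 = 0.43; the remaining lags stay at or below 0.23.
The dominant spike at lag 6 indicates a seasonal period of 6.

6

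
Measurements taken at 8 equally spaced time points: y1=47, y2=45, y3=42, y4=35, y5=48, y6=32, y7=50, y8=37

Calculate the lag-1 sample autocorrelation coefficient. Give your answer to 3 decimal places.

-0.672

Mean ȳ = (47 + 45 + 42 + 35 + 48 + 32 + 50 + 37)/8 = 42.0000
Deviations from mean: 5.0000, 3.0000, 0.0000, -7.0000, 6.0000, -10.0000, 8.0000, -5.0000
Numerator Σ_{t=1}^{7}(y_t−ȳ)(y_{t+1}−ȳ) = -207.0000
Denominator Σ(y_t−ȳ)² = 308.0000
r_1 = -207.0000 / 308.0000 = -0.672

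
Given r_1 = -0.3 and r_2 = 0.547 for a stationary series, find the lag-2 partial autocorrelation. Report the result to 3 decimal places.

0.502

φ_{22} = (r_2 − r_1²) / (1 − r_1²)
r_1² = (-0.3)² = 0.09
Numerator = 0.547 − 0.0900 = 0.4570; denominator = 1 − 0.0900 = 0.9100
φ_{22} = 0.4570 / 0.9100 = 0.502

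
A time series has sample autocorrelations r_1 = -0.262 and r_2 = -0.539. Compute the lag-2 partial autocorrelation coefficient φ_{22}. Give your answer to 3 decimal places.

-0.652

φ_{22} = (r_2 − r_1²) / (1 − r_1²)
r_1² = (-0.262)² = 0.068644
Numerator = -0.539 − 0.0686 = -0.6076; denominator = 1 − 0.0686 = 0.9314
φ_{22} = -0.6076 / 0.9314 = -0.652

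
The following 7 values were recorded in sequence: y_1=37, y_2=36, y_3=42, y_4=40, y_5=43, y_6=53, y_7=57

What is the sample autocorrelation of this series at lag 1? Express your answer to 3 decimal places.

0.500

Mean ȳ = (37 + 36 + 42 + 40 + 43 + 53 + 57)/7 = 44.0000
Σ(y_t−ȳ)(y_{t+1}−ȳ) = (56.0000) + (16.0000) + (8.0000) + (4.0000) + (-9.0000) + (117.0000) = 192.0000
Denominator Σ(y_t−ȳ)² = 384.0000
r_1 = 192.0000 / 384.0000 = 0.500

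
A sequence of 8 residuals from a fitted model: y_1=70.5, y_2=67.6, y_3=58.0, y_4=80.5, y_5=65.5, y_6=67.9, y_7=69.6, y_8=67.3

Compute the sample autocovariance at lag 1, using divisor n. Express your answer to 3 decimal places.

Mean ȳ = (70.5 + 67.6 + 58.0 + 80.5 + 65.5 + 67.9 + 69.6 + 67.3)/8 = 68.3625
Deviations: 2.1375, -0.7625, -10.3625, 12.1375, -2.8625, -0.4625, 1.2375, -1.0625
Σ_{t=1}^{7}(y_t−ȳ)(y_{t+1}−ȳ) = -154.8102
γ_1 = -154.8102 / 8 = -19.351

-19.351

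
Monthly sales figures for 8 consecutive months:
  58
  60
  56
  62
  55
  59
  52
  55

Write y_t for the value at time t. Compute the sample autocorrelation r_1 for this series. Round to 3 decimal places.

Mean ȳ = (58 + 60 + 56 + 62 + 55 + 59 + 52 + 55)/8 = 57.1250
Deviations from mean: 0.8750, 2.8750, -1.1250, 4.8750, -2.1250, 1.8750, -5.1250, -2.1250
Σ(y_t−ȳ)(y_{t+1}−ȳ) = (2.5156) + (-3.2344) + (-5.4844) + (-10.3594) + (-3.9844) + (-9.6094) + (10.8906) = -19.2656
Denominator Σ(y_t−ȳ)² = 72.8750
r_1 = -19.2656 / 72.8750 = -0.264

-0.264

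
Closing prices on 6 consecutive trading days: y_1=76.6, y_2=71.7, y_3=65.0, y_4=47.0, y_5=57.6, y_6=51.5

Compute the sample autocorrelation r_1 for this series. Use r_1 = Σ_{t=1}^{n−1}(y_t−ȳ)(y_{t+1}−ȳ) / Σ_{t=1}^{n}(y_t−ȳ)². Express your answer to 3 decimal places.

0.351

Mean ȳ = (76.6 + 71.7 + 65.0 + 47.0 + 57.6 + 51.5)/6 = 61.5667
Deviations from mean: 15.0333, 10.1333, 3.4333, -14.5667, -3.9667, -10.0667
Σ(y_t−ȳ)(y_{t+1}−ȳ) = (152.3378) + (34.7911) + (-50.0122) + (57.7811) + (39.9311) = 234.8289
Denominator Σ(y_t−ȳ)² = 669.7333
r_1 = 234.8289 / 669.7333 = 0.351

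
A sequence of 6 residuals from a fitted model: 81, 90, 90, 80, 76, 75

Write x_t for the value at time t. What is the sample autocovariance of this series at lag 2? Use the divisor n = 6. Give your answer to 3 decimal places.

-9.667

Mean x̄ = (81 + 90 + 90 + 80 + 76 + 75)/6 = 82.0000
Deviations: -1.0000, 8.0000, 8.0000, -2.0000, -6.0000, -7.0000
Σ_{t=1}^{4}(x_t−x̄)(x_{t+2}−x̄) = -58.0000
γ_2 = -58.0000 / 6 = -9.667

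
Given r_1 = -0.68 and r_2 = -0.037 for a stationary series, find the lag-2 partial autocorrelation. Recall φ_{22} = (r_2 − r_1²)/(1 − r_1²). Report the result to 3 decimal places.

-0.929

φ_{22} = (r_2 − r_1²) / (1 − r_1²)
r_1² = (-0.68)² = 0.4624
Numerator = -0.037 − 0.4624 = -0.4994; denominator = 1 − 0.4624 = 0.5376
φ_{22} = -0.4994 / 0.5376 = -0.929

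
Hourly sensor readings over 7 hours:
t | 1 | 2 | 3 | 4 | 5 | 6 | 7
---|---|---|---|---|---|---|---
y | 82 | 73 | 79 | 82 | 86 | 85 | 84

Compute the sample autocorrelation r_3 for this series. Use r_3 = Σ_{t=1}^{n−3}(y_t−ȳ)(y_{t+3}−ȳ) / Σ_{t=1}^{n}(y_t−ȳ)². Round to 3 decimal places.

Mean ȳ = (82 + 73 + 79 + 82 + 86 + 85 + 84)/7 = 81.5714
Deviations from mean: 0.4286, -8.5714, -2.5714, 0.4286, 4.4286, 3.4286, 2.4286
Numerator Σ_{t=1}^{4}(y_t−ȳ)(y_{t+3}−ȳ) = -45.5510
Denominator Σ(y_t−ȳ)² = 117.7143
r_3 = -45.5510 / 117.7143 = -0.387

-0.387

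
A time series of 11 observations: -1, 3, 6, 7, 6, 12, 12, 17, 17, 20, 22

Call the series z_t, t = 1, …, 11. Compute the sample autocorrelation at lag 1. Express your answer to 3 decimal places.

Mean z̄ = (-1 + 3 + 6 + 7 + 6 + 12 + 12 + 17 + 17 + 20 + 22)/11 = 11.0000
Numerator Σ_{t=1}^{10}(z_t−z̄)(z_{t+1}−z̄) = 367.0000
Denominator Σ(z_t−z̄)² = 550.0000
r_1 = 367.0000 / 550.0000 = 0.667

0.667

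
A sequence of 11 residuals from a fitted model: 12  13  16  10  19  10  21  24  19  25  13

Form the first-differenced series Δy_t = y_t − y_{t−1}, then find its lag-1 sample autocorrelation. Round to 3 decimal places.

First differences Δy: 1, 3, -6, 9, -9, 11, 3, -5, 6, -12
Mean of differences = 0.1000
Numerator Σ(Δy_t−Δȳ)(Δy_{t+1}−Δȳ) = -334.2100
Denominator Σ(Δy_t−Δȳ)² = 542.9000
r_1(Δy) = -334.2100 / 542.9000 = -0.616

-0.616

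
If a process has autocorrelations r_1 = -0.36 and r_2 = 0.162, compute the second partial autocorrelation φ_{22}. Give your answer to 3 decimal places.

φ_{22} = (r_2 − r_1²) / (1 − r_1²)
r_1² = (-0.36)² = 0.1296
Numerator = 0.162 − 0.1296 = 0.0324; denominator = 1 − 0.1296 = 0.8704
φ_{22} = 0.0324 / 0.8704 = 0.037

0.037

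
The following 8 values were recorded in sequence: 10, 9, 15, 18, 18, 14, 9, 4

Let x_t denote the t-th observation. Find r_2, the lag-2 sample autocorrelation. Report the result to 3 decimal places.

-0.176

Mean x̄ = (10 + 9 + 15 + 18 + 18 + 14 + 9 + 4)/8 = 12.1250
Deviations from mean: -2.1250, -3.1250, 2.8750, 5.8750, 5.8750, 1.8750, -3.1250, -8.1250
Σ(x_t−x̄)(x_{t+2}−x̄) = (-6.1094) + (-18.3594) + (16.8906) + (11.0156) + (-18.3594) + (-15.2344) = -30.1563
Denominator Σ(x_t−x̄)² = 170.8750
r_2 = -30.1563 / 170.8750 = -0.176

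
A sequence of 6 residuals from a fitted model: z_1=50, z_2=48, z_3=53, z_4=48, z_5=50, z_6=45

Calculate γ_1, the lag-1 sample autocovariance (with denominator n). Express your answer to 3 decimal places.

Mean z̄ = (50 + 48 + 53 + 48 + 50 + 45)/6 = 49.0000
Σ_{t=1}^{5}(z_t−z̄)(z_{t+1}−z̄) = -14.0000
γ_1 = -14.0000 / 6 = -2.333

-2.333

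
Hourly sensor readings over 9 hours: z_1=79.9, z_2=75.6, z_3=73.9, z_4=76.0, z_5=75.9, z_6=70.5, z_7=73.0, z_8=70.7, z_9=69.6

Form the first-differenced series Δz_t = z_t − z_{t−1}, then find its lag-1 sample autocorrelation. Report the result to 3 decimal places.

-0.379

First differences Δz: -4.3, -1.7, 2.1, -0.1, -5.4, 2.5, -2.3, -1.1
Mean of differences = -1.2875
Numerator Σ(Δz_t−Δz̄)(Δz_{t+1}−Δz̄) = -20.6164
Denominator Σ(Δz_t−Δz̄)² = 54.4488
r_1(Δz) = -20.6164 / 54.4488 = -0.379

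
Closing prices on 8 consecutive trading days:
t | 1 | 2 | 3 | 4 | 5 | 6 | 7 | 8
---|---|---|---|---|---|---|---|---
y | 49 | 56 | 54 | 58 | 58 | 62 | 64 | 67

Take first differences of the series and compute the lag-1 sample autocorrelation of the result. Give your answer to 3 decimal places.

First differences Δy: 7, -2, 4, 0, 4, 2, 3
Mean of differences = 2.5714
Numerator Σ(Δy_t−Δȳ)(Δy_{t+1}−Δȳ) = -35.1837
Denominator Σ(Δy_t−Δȳ)² = 51.7143
r_1(Δy) = -35.1837 / 51.7143 = -0.680

-0.680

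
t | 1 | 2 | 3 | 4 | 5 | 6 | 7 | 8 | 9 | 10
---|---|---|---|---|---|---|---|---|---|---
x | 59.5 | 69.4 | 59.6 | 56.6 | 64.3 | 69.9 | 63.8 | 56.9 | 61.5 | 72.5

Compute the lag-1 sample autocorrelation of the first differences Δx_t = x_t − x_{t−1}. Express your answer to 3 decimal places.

-0.023

First differences Δx: 9.9, -9.8, -3.0, 7.7, 5.6, -6.1, -6.9, 4.6, 11.0
Mean of differences = 1.4444
Numerator Σ(Δx_t−Δx̄)(Δx_{t+1}−Δx̄) = -11.4853
Denominator Σ(Δx_t−Δx̄)² = 501.9022
r_1(Δx) = -11.4853 / 501.9022 = -0.023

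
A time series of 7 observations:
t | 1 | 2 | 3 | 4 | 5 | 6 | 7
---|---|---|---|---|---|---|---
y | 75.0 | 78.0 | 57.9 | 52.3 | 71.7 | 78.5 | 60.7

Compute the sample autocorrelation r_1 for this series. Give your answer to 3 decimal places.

Mean ȳ = (75.0 + 78.0 + 57.9 + 52.3 + 71.7 + 78.5 + 60.7)/7 = 67.7286
Σ(y_t−ȳ)(y_{t+1}−ȳ) = (74.6880) + (-100.9535) + (151.6408) + (-61.2735) + (42.7780) + (-75.7078) = 31.1720
Denominator Σ(y_t−ȳ)² = 674.2143
r_1 = 31.1720 / 674.2143 = 0.046

0.046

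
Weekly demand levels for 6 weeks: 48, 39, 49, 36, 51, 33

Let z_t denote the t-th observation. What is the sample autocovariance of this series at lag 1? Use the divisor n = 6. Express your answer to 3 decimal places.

Mean z̄ = (48 + 39 + 49 + 36 + 51 + 33)/6 = 42.6667
Σ_{t=1}^{5}(z_t−z̄)(z_{t+1}−z̄) = -221.1111
γ_1 = -221.1111 / 6 = -36.852

-36.852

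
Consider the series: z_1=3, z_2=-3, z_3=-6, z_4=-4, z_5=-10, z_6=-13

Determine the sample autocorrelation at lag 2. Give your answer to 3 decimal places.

-0.060

Mean z̄ = (3 − 3 − 6 − 4 − 10 − 13)/6 = -5.5000
Deviations from mean: 8.5000, 2.5000, -0.5000, 1.5000, -4.5000, -7.5000
Σ(z_t−z̄)(z_{t+2}−z̄) = (-4.2500) + (3.7500) + (2.2500) + (-11.2500) = -9.5000
Denominator Σ(z_t−z̄)² = 157.5000
r_2 = -9.5000 / 157.5000 = -0.060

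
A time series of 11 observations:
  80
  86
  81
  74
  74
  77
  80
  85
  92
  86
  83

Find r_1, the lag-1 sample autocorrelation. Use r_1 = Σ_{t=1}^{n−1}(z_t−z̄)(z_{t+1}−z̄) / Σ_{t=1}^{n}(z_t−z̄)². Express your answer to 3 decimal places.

0.584

Mean z̄ = (80 + 86 + 81 + 74 + 74 + 77 + 80 + 85 + 92 + 86 + 83)/11 = 81.6364
Numerator Σ_{t=1}^{10}(z_t−z̄)(z_{t+1}−z̄) = 176.7769
Denominator Σ(z_t−z̄)² = 302.5455
r_1 = 176.7769 / 302.5455 = 0.584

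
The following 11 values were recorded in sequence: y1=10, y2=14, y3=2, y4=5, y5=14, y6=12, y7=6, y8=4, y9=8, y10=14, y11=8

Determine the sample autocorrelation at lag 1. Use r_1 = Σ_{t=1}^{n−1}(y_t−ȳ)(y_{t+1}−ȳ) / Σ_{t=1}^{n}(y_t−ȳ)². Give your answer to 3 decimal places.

Mean ȳ = (10 + 14 + 2 + 5 + 14 + 12 + 6 + 4 + 8 + 14 + 8)/11 = 8.8182
Numerator Σ_{t=1}^{10}(y_t−ȳ)(y_{t+1}−ȳ) = -6.3967
Denominator Σ(y_t−ȳ)² = 185.6364
r_1 = -6.3967 / 185.6364 = -0.034

-0.034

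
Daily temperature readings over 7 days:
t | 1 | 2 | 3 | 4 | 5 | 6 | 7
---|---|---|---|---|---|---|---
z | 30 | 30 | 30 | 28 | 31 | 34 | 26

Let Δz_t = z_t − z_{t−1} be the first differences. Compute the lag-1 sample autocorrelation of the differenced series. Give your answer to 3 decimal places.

First differences Δz: 0, 0, -2, 3, 3, -8
Mean of differences = -0.6667
Numerator Σ(Δz_t−Δz̄)(Δz_{t+1}−Δz̄) = -18.7778
Denominator Σ(Δz_t−Δz̄)² = 83.3333
r_1(Δz) = -18.7778 / 83.3333 = -0.225

-0.225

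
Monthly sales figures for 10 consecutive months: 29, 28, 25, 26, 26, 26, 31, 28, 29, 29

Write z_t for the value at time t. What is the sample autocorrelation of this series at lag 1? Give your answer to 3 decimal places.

0.231

Mean z̄ = (29 + 28 + 25 + 26 + 26 + 26 + 31 + 28 + 29 + 29)/10 = 27.7000
Numerator Σ_{t=1}^{9}(z_t−z̄)(z_{t+1}−z̄) = 7.4100
Denominator Σ(z_t−z̄)² = 32.1000
r_1 = 7.4100 / 32.1000 = 0.231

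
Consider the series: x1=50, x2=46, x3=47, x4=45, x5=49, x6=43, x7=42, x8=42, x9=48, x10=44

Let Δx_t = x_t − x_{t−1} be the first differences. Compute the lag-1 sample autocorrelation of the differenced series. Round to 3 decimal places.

-0.452

First differences Δx: -4, 1, -2, 4, -6, -1, 0, 6, -4
Mean of differences = -0.6667
Numerator Σ(Δx_t−Δx̄)(Δx_{t+1}−Δx̄) = -55.1111
Denominator Σ(Δx_t−Δx̄)² = 122.0000
r_1(Δx) = -55.1111 / 122.0000 = -0.452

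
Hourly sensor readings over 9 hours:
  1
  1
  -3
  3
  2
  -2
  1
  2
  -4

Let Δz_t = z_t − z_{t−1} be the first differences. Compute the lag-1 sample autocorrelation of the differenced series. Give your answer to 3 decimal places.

First differences Δz: 0, -4, 6, -1, -4, 3, 1, -6
Mean of differences = -0.6250
Numerator Σ(Δz_t−Δz̄)(Δz_{t+1}−Δz̄) = -40.7656
Denominator Σ(Δz_t−Δz̄)² = 111.8750
r_1(Δz) = -40.7656 / 111.8750 = -0.364

-0.364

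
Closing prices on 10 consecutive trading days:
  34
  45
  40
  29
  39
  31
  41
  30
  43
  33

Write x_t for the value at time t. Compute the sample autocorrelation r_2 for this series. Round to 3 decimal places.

0.255

Mean x̄ = (34 + 45 + 40 + 29 + 39 + 31 + 41 + 30 + 43 + 33)/10 = 36.5000
Numerator Σ_{t=1}^{8}(x_t−x̄)(x_{t+2}−x̄) = 76.5000
Denominator Σ(x_t−x̄)² = 300.5000
r_2 = 76.5000 / 300.5000 = 0.255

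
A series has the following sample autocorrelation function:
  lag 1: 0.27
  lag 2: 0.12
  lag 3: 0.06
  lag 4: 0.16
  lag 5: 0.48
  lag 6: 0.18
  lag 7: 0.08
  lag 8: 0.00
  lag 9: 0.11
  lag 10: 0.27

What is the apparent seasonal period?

The largest autocorrelation is r_5 = 0.48; the remaining lags stay at or below 0.27. The elevated value at lag 1 (0.27), dropping to 0.12 at lag 2, reflects decaying short-term dependence rather than seasonality.
The dominant spike at lag 5 indicates a seasonal period of 5.

5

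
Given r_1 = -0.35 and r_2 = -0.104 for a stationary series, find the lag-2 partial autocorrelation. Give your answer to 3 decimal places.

φ_{22} = (r_2 − r_1²) / (1 − r_1²)
r_1² = (-0.35)² = 0.1225
Numerator = -0.104 − 0.1225 = -0.2265; denominator = 1 − 0.1225 = 0.8775
φ_{22} = -0.2265 / 0.8775 = -0.258

-0.258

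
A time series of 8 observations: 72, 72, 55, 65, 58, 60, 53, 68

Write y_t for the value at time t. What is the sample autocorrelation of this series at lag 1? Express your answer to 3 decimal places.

-0.061

Mean ȳ = (72 + 72 + 55 + 65 + 58 + 60 + 53 + 68)/8 = 62.8750
Deviations from mean: 9.1250, 9.1250, -7.8750, 2.1250, -4.8750, -2.8750, -9.8750, 5.1250
Numerator Σ_{t=1}^{7}(y_t−ȳ)(y_{t+1}−ȳ) = -23.8906
Denominator Σ(y_t−ȳ)² = 388.8750
r_1 = -23.8906 / 388.8750 = -0.061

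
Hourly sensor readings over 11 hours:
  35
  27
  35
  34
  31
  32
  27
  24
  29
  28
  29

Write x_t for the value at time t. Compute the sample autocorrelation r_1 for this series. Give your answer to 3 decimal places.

0.140

Mean x̄ = (35 + 27 + 35 + 34 + 31 + 32 + 27 + 24 + 29 + 28 + 29)/11 = 30.0909
Numerator Σ_{t=1}^{10}(x_t−x̄)(x_{t+1}−x̄) = 18.2645
Denominator Σ(x_t−x̄)² = 130.9091
r_1 = 18.2645 / 130.9091 = 0.140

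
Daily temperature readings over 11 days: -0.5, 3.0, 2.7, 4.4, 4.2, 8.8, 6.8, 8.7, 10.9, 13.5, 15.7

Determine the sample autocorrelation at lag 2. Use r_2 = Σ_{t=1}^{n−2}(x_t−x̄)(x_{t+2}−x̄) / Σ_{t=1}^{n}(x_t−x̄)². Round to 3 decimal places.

Mean x̄ = (-0.5 + 3.0 + 2.7 + 4.4 + 4.2 + 8.8 + 6.8 + 8.7 + 10.9 + 13.5 + 15.7)/11 = 7.1091
Numerator Σ_{t=1}^{9}(x_t−x̄)(x_{t+2}−x̄) = 98.0789
Denominator Σ(x_t−x̄)² = 244.5291
r_2 = 98.0789 / 244.5291 = 0.401

0.401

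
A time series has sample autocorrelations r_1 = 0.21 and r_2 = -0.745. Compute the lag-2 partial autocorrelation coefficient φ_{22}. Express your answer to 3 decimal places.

φ_{22} = (r_2 − r_1²) / (1 − r_1²)
r_1² = (0.21)² = 0.0441
Numerator = -0.745 − 0.0441 = -0.7891; denominator = 1 − 0.0441 = 0.9559
φ_{22} = -0.7891 / 0.9559 = -0.826

-0.826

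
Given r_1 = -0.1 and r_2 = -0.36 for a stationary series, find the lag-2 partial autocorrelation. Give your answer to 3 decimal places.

-0.374

φ_{22} = (r_2 − r_1²) / (1 − r_1²)
r_1² = (-0.1)² = 0.01
Numerator = -0.36 − 0.0100 = -0.3700; denominator = 1 − 0.0100 = 0.9900
φ_{22} = -0.3700 / 0.9900 = -0.374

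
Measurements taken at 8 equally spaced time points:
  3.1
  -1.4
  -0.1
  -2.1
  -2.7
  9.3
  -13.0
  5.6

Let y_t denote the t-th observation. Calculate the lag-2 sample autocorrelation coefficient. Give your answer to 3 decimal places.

0.230

Mean ȳ = (3.1 − 1.4 − 0.1 − 2.1 − 2.7 + 9.3 − 13.0 + 5.6)/8 = -0.1625
Deviations from mean: 3.2625, -1.2375, 0.0625, -1.9375, -2.5375, 9.4625, -12.8375, 5.7625
Σ(y_t−ȳ)(y_{t+2}−ȳ) = (0.2039) + (2.3977) + (-0.1586) + (-18.3336) + (32.5752) + (54.5277) = 71.2122
Denominator Σ(y_t−ȳ)² = 309.9188
r_2 = 71.2122 / 309.9188 = 0.230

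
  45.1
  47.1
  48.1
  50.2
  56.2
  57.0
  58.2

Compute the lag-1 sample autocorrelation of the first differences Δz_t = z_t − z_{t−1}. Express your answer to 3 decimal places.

-0.208

First differences Δz: 2.0, 1.0, 2.1, 6.0, 0.8, 1.2
Mean of differences = 2.1833
Numerator Σ(Δz_t−Δz̄)(Δz_{t+1}−Δz̄) = -3.9219
Denominator Σ(Δz_t−Δz̄)² = 18.8883
r_1(Δz) = -3.9219 / 18.8883 = -0.208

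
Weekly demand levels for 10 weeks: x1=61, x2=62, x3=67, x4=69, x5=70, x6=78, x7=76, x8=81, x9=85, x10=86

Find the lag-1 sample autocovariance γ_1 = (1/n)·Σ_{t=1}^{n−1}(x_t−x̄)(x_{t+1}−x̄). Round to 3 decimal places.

50.775

Mean x̄ = (61 + 62 + 67 + 69 + 70 + 78 + 76 + 81 + 85 + 86)/10 = 73.5000
Σ_{t=1}^{9}(x_t−x̄)(x_{t+1}−x̄) = 507.7500
γ_1 = 507.7500 / 10 = 50.775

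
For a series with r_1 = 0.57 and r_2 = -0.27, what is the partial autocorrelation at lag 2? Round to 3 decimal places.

φ_{22} = (r_2 − r_1²) / (1 − r_1²)
r_1² = (0.57)² = 0.3249
Numerator = -0.27 − 0.3249 = -0.5949; denominator = 1 − 0.3249 = 0.6751
φ_{22} = -0.5949 / 0.6751 = -0.881

-0.881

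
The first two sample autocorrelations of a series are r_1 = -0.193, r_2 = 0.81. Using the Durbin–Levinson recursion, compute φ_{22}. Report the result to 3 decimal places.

φ_{22} = (r_2 − r_1²) / (1 − r_1²)
r_1² = (-0.193)² = 0.037249
Numerator = 0.81 − 0.0372 = 0.7728; denominator = 1 − 0.0372 = 0.9628
φ_{22} = 0.7728 / 0.9628 = 0.803

0.803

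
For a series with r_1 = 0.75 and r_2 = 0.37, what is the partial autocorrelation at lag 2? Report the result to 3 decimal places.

-0.440

φ_{22} = (r_2 − r_1²) / (1 − r_1²)
r_1² = (0.75)² = 0.5625
Numerator = 0.37 − 0.5625 = -0.1925; denominator = 1 − 0.5625 = 0.4375
φ_{22} = -0.1925 / 0.4375 = -0.440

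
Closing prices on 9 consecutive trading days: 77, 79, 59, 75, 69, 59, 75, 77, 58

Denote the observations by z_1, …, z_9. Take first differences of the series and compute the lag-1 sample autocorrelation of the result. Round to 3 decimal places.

-0.417

First differences Δz: 2, -20, 16, -6, -10, 16, 2, -19
Mean of differences = -2.3750
Numerator Σ(Δz_t−Δz̄)(Δz_{t+1}−Δz̄) = -572.3906
Denominator Σ(Δz_t−Δz̄)² = 1371.8750
r_1(Δz) = -572.3906 / 1371.8750 = -0.417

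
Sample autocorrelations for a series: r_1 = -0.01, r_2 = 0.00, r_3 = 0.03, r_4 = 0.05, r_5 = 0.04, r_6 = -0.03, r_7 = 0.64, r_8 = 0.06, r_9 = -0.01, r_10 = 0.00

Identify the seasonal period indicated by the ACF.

7

The largest autocorrelation is r_7 = 0.64; the remaining lags stay at or below 0.06.
The dominant spike at lag 7 indicates a seasonal period of 7.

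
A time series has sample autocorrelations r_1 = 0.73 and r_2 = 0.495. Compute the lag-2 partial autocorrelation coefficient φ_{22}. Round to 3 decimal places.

φ_{22} = (r_2 − r_1²) / (1 − r_1²)
r_1² = (0.73)² = 0.5329
Numerator = 0.495 − 0.5329 = -0.0379; denominator = 1 − 0.5329 = 0.4671
φ_{22} = -0.0379 / 0.4671 = -0.081

-0.081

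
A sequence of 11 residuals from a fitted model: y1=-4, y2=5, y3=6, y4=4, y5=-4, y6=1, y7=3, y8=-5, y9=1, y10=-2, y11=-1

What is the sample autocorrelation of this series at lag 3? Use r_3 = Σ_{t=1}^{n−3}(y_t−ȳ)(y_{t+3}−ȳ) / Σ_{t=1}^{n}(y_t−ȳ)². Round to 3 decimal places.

0.013

Mean ȳ = (-4 + 5 + 6 + 4 − 4 + 1 + 3 − 5 + 1 − 2 − 1)/11 = 0.3636
Numerator Σ_{t=1}^{8}(y_t−ȳ)(y_{t+3}−ȳ) = 1.9669
Denominator Σ(y_t−ȳ)² = 148.5455
r_3 = 1.9669 / 148.5455 = 0.013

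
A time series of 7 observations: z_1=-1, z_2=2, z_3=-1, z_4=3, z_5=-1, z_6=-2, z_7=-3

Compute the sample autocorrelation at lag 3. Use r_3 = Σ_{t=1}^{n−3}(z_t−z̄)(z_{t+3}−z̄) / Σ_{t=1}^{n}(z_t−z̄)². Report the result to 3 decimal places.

Mean z̄ = (-1 + 2 − 1 + 3 − 1 − 2 − 3)/7 = -0.4286
Numerator Σ_{t=1}^{4}(z_t−z̄)(z_{t+3}−z̄) = -11.2653
Denominator Σ(z_t−z̄)² = 27.7143
r_3 = -11.2653 / 27.7143 = -0.406

-0.406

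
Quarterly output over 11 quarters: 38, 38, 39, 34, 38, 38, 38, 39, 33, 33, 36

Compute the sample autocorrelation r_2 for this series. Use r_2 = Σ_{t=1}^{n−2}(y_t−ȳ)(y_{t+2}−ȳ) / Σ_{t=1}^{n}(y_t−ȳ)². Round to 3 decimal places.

Mean ȳ = (38 + 38 + 39 + 34 + 38 + 38 + 38 + 39 + 33 + 33 + 36)/11 = 36.7273
Numerator Σ_{t=1}^{9}(y_t−ȳ)(y_{t+2}−ȳ) = -7.1488
Denominator Σ(y_t−ȳ)² = 54.1818
r_2 = -7.1488 / 54.1818 = -0.132

-0.132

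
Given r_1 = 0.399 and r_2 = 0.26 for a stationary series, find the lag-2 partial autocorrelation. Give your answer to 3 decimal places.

0.120

φ_{22} = (r_2 − r_1²) / (1 − r_1²)
r_1² = (0.399)² = 0.159201
Numerator = 0.26 − 0.1592 = 0.1008; denominator = 1 − 0.1592 = 0.8408
φ_{22} = 0.1008 / 0.8408 = 0.120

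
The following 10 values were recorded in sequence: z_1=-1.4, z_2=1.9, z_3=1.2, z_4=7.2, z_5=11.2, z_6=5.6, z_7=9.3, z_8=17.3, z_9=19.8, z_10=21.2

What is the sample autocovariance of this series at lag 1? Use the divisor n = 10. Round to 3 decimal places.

35.409

Mean z̄ = (-1.4 + 1.9 + 1.2 + 7.2 + 11.2 + 5.6 + 9.3 + 17.3 + 19.8 + 21.2)/10 = 9.3300
Σ_{t=1}^{9}(z_t−z̄)(z_{t+1}−z̄) = 354.0861
γ_1 = 354.0861 / 10 = 35.409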